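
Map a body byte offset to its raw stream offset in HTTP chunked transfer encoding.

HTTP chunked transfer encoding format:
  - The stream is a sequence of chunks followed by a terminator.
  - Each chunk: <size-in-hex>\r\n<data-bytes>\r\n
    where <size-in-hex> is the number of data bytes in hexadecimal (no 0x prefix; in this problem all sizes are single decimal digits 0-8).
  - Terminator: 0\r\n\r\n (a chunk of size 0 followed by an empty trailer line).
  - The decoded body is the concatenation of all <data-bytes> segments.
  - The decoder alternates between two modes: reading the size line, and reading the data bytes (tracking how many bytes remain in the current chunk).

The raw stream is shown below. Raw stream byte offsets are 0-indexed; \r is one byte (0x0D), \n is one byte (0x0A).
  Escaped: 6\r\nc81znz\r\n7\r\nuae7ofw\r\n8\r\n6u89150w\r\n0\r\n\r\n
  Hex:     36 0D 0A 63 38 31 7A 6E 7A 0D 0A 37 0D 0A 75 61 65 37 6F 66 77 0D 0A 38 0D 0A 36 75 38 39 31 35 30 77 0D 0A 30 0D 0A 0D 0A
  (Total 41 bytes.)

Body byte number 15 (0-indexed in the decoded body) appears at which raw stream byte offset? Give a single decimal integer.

Chunk 1: stream[0..1]='6' size=0x6=6, data at stream[3..9]='c81znz' -> body[0..6], body so far='c81znz'
Chunk 2: stream[11..12]='7' size=0x7=7, data at stream[14..21]='uae7ofw' -> body[6..13], body so far='c81znzuae7ofw'
Chunk 3: stream[23..24]='8' size=0x8=8, data at stream[26..34]='6u89150w' -> body[13..21], body so far='c81znzuae7ofw6u89150w'
Chunk 4: stream[36..37]='0' size=0 (terminator). Final body='c81znzuae7ofw6u89150w' (21 bytes)
Body byte 15 at stream offset 28

Answer: 28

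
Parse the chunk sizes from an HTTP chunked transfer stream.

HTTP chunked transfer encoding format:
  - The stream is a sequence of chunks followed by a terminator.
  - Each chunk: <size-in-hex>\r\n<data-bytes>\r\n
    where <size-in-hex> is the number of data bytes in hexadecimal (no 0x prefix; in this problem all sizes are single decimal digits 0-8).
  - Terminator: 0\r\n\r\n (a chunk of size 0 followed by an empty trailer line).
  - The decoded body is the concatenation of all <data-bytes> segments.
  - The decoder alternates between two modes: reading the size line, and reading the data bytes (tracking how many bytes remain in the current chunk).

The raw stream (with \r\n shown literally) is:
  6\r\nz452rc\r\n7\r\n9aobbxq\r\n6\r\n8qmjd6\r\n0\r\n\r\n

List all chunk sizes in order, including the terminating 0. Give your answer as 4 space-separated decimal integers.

Answer: 6 7 6 0

Derivation:
Chunk 1: stream[0..1]='6' size=0x6=6, data at stream[3..9]='z452rc' -> body[0..6], body so far='z452rc'
Chunk 2: stream[11..12]='7' size=0x7=7, data at stream[14..21]='9aobbxq' -> body[6..13], body so far='z452rc9aobbxq'
Chunk 3: stream[23..24]='6' size=0x6=6, data at stream[26..32]='8qmjd6' -> body[13..19], body so far='z452rc9aobbxq8qmjd6'
Chunk 4: stream[34..35]='0' size=0 (terminator). Final body='z452rc9aobbxq8qmjd6' (19 bytes)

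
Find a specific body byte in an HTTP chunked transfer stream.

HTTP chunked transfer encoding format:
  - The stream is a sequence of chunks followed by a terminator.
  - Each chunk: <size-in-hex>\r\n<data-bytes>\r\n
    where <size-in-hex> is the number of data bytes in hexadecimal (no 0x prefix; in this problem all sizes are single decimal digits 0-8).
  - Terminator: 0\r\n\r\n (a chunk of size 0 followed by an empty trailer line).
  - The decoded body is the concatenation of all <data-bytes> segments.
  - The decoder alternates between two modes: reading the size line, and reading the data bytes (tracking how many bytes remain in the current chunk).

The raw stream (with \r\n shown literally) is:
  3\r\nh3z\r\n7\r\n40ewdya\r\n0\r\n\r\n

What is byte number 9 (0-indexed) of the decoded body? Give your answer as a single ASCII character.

Chunk 1: stream[0..1]='3' size=0x3=3, data at stream[3..6]='h3z' -> body[0..3], body so far='h3z'
Chunk 2: stream[8..9]='7' size=0x7=7, data at stream[11..18]='40ewdya' -> body[3..10], body so far='h3z40ewdya'
Chunk 3: stream[20..21]='0' size=0 (terminator). Final body='h3z40ewdya' (10 bytes)
Body byte 9 = 'a'

Answer: a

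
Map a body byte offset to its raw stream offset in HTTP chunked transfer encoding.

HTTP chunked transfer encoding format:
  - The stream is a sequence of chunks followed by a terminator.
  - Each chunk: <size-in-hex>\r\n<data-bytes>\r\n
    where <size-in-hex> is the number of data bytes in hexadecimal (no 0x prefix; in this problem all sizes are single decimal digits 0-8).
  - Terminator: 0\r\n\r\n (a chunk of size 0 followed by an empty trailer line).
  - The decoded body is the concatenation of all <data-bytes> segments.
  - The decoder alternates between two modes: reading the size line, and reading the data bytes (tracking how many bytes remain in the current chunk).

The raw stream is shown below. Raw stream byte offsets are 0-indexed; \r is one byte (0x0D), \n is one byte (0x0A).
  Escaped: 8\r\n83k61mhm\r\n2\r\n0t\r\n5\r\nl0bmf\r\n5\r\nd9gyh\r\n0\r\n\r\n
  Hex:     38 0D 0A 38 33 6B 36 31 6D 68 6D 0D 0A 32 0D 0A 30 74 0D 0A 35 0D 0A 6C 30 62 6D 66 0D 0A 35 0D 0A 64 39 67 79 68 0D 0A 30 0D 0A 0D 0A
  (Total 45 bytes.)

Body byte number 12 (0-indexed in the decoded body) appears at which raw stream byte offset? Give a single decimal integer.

Answer: 25

Derivation:
Chunk 1: stream[0..1]='8' size=0x8=8, data at stream[3..11]='83k61mhm' -> body[0..8], body so far='83k61mhm'
Chunk 2: stream[13..14]='2' size=0x2=2, data at stream[16..18]='0t' -> body[8..10], body so far='83k61mhm0t'
Chunk 3: stream[20..21]='5' size=0x5=5, data at stream[23..28]='l0bmf' -> body[10..15], body so far='83k61mhm0tl0bmf'
Chunk 4: stream[30..31]='5' size=0x5=5, data at stream[33..38]='d9gyh' -> body[15..20], body so far='83k61mhm0tl0bmfd9gyh'
Chunk 5: stream[40..41]='0' size=0 (terminator). Final body='83k61mhm0tl0bmfd9gyh' (20 bytes)
Body byte 12 at stream offset 25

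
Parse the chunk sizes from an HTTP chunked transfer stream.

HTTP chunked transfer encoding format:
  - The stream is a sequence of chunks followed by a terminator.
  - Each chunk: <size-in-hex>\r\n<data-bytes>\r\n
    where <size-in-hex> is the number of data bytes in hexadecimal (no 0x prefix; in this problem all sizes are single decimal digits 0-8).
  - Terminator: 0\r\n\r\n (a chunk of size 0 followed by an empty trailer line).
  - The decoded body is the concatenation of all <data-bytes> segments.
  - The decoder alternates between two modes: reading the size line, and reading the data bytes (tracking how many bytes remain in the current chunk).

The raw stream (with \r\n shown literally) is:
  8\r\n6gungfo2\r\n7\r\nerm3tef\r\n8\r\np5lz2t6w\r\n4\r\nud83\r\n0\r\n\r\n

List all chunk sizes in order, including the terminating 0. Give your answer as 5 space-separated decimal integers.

Answer: 8 7 8 4 0

Derivation:
Chunk 1: stream[0..1]='8' size=0x8=8, data at stream[3..11]='6gungfo2' -> body[0..8], body so far='6gungfo2'
Chunk 2: stream[13..14]='7' size=0x7=7, data at stream[16..23]='erm3tef' -> body[8..15], body so far='6gungfo2erm3tef'
Chunk 3: stream[25..26]='8' size=0x8=8, data at stream[28..36]='p5lz2t6w' -> body[15..23], body so far='6gungfo2erm3tefp5lz2t6w'
Chunk 4: stream[38..39]='4' size=0x4=4, data at stream[41..45]='ud83' -> body[23..27], body so far='6gungfo2erm3tefp5lz2t6wud83'
Chunk 5: stream[47..48]='0' size=0 (terminator). Final body='6gungfo2erm3tefp5lz2t6wud83' (27 bytes)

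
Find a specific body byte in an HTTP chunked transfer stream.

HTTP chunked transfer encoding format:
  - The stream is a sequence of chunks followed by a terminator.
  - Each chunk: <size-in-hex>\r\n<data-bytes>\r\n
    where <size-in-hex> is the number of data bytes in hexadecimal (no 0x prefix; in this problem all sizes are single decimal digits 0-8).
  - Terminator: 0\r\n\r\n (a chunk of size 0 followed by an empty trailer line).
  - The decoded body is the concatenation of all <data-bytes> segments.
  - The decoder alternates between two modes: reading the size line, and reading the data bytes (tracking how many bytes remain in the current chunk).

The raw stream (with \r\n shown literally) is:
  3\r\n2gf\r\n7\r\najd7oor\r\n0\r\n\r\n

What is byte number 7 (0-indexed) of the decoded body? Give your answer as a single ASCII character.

Chunk 1: stream[0..1]='3' size=0x3=3, data at stream[3..6]='2gf' -> body[0..3], body so far='2gf'
Chunk 2: stream[8..9]='7' size=0x7=7, data at stream[11..18]='ajd7oor' -> body[3..10], body so far='2gfajd7oor'
Chunk 3: stream[20..21]='0' size=0 (terminator). Final body='2gfajd7oor' (10 bytes)
Body byte 7 = 'o'

Answer: o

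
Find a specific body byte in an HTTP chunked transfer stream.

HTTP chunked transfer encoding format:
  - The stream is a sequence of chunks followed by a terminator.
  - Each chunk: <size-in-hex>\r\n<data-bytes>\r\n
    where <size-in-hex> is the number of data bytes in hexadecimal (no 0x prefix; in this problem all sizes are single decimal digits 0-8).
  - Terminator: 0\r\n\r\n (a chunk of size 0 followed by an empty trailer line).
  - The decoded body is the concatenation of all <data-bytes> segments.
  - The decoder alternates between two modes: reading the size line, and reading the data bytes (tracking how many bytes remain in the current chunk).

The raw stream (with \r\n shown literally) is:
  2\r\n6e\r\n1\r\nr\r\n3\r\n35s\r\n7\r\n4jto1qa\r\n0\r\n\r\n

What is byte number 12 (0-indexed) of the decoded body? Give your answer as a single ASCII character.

Chunk 1: stream[0..1]='2' size=0x2=2, data at stream[3..5]='6e' -> body[0..2], body so far='6e'
Chunk 2: stream[7..8]='1' size=0x1=1, data at stream[10..11]='r' -> body[2..3], body so far='6er'
Chunk 3: stream[13..14]='3' size=0x3=3, data at stream[16..19]='35s' -> body[3..6], body so far='6er35s'
Chunk 4: stream[21..22]='7' size=0x7=7, data at stream[24..31]='4jto1qa' -> body[6..13], body so far='6er35s4jto1qa'
Chunk 5: stream[33..34]='0' size=0 (terminator). Final body='6er35s4jto1qa' (13 bytes)
Body byte 12 = 'a'

Answer: a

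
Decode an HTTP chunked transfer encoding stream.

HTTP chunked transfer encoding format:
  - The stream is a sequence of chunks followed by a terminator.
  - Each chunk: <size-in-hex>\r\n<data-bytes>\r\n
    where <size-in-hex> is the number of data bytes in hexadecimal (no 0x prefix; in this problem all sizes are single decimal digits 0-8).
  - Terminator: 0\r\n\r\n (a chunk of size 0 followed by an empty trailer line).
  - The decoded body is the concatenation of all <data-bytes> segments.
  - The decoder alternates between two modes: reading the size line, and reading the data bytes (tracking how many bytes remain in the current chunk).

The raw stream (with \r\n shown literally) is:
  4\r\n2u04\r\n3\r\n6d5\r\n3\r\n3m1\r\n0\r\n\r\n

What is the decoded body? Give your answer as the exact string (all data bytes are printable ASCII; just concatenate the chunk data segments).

Chunk 1: stream[0..1]='4' size=0x4=4, data at stream[3..7]='2u04' -> body[0..4], body so far='2u04'
Chunk 2: stream[9..10]='3' size=0x3=3, data at stream[12..15]='6d5' -> body[4..7], body so far='2u046d5'
Chunk 3: stream[17..18]='3' size=0x3=3, data at stream[20..23]='3m1' -> body[7..10], body so far='2u046d53m1'
Chunk 4: stream[25..26]='0' size=0 (terminator). Final body='2u046d53m1' (10 bytes)

Answer: 2u046d53m1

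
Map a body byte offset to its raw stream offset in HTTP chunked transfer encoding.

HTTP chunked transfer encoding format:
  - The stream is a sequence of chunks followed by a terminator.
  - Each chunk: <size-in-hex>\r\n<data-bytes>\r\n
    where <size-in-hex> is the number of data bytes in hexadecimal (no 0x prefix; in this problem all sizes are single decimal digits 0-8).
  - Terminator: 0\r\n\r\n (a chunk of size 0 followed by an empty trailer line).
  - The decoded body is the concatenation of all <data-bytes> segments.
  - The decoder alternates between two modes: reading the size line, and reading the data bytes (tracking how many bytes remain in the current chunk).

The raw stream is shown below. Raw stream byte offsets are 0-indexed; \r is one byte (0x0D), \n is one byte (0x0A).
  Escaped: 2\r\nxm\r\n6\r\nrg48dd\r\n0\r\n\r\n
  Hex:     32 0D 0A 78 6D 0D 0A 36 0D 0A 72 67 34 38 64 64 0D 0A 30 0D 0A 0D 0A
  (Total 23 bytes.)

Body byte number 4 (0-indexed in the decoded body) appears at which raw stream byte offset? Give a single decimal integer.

Chunk 1: stream[0..1]='2' size=0x2=2, data at stream[3..5]='xm' -> body[0..2], body so far='xm'
Chunk 2: stream[7..8]='6' size=0x6=6, data at stream[10..16]='rg48dd' -> body[2..8], body so far='xmrg48dd'
Chunk 3: stream[18..19]='0' size=0 (terminator). Final body='xmrg48dd' (8 bytes)
Body byte 4 at stream offset 12

Answer: 12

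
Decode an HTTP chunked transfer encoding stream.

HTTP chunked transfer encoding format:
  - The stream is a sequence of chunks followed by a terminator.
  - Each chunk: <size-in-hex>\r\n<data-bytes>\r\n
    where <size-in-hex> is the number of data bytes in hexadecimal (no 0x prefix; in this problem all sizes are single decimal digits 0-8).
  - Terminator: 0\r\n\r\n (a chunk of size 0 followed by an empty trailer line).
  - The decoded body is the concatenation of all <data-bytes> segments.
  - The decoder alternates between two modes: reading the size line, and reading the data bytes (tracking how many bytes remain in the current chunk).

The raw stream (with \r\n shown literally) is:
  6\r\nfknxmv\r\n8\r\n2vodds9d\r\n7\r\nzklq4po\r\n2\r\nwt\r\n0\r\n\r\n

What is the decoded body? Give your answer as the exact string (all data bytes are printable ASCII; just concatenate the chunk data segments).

Answer: fknxmv2vodds9dzklq4powt

Derivation:
Chunk 1: stream[0..1]='6' size=0x6=6, data at stream[3..9]='fknxmv' -> body[0..6], body so far='fknxmv'
Chunk 2: stream[11..12]='8' size=0x8=8, data at stream[14..22]='2vodds9d' -> body[6..14], body so far='fknxmv2vodds9d'
Chunk 3: stream[24..25]='7' size=0x7=7, data at stream[27..34]='zklq4po' -> body[14..21], body so far='fknxmv2vodds9dzklq4po'
Chunk 4: stream[36..37]='2' size=0x2=2, data at stream[39..41]='wt' -> body[21..23], body so far='fknxmv2vodds9dzklq4powt'
Chunk 5: stream[43..44]='0' size=0 (terminator). Final body='fknxmv2vodds9dzklq4powt' (23 bytes)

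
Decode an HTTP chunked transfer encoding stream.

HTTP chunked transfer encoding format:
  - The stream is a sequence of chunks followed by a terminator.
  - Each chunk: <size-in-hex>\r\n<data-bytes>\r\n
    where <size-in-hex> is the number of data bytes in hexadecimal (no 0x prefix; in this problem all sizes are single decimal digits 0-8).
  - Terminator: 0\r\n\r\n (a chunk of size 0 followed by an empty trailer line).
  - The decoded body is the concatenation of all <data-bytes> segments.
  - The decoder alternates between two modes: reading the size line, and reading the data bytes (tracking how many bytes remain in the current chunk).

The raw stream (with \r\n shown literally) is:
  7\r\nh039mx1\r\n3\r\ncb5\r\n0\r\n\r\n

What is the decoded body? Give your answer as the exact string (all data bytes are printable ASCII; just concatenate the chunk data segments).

Chunk 1: stream[0..1]='7' size=0x7=7, data at stream[3..10]='h039mx1' -> body[0..7], body so far='h039mx1'
Chunk 2: stream[12..13]='3' size=0x3=3, data at stream[15..18]='cb5' -> body[7..10], body so far='h039mx1cb5'
Chunk 3: stream[20..21]='0' size=0 (terminator). Final body='h039mx1cb5' (10 bytes)

Answer: h039mx1cb5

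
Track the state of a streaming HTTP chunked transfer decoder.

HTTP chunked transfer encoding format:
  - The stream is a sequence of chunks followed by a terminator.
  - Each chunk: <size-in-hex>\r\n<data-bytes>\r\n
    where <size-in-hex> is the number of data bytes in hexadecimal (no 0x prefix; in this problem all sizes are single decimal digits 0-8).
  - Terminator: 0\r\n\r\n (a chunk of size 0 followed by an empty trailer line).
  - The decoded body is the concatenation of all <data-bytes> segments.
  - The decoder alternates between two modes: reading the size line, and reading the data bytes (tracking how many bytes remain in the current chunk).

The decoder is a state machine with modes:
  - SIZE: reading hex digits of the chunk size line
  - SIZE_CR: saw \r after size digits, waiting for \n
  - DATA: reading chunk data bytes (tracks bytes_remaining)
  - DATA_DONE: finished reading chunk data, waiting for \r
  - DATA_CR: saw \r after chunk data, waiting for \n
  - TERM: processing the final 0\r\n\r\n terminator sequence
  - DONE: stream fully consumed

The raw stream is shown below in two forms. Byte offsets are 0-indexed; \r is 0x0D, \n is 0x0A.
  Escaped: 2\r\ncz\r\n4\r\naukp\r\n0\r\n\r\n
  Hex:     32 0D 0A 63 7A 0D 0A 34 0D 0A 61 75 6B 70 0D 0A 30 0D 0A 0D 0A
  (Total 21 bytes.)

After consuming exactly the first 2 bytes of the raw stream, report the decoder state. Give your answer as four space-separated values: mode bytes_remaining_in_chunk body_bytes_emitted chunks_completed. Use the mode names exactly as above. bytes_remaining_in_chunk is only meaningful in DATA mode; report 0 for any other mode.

Answer: SIZE_CR 0 0 0

Derivation:
Byte 0 = '2': mode=SIZE remaining=0 emitted=0 chunks_done=0
Byte 1 = 0x0D: mode=SIZE_CR remaining=0 emitted=0 chunks_done=0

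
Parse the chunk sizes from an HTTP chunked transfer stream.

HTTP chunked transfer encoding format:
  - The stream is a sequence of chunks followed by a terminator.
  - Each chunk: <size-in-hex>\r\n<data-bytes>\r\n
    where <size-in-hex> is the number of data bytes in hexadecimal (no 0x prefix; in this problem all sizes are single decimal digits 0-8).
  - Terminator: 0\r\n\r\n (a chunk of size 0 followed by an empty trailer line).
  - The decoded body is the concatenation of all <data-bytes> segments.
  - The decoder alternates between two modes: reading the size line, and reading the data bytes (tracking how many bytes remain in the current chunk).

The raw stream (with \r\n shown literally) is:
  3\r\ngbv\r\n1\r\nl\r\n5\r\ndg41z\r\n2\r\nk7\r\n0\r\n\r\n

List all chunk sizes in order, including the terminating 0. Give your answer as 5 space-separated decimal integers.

Answer: 3 1 5 2 0

Derivation:
Chunk 1: stream[0..1]='3' size=0x3=3, data at stream[3..6]='gbv' -> body[0..3], body so far='gbv'
Chunk 2: stream[8..9]='1' size=0x1=1, data at stream[11..12]='l' -> body[3..4], body so far='gbvl'
Chunk 3: stream[14..15]='5' size=0x5=5, data at stream[17..22]='dg41z' -> body[4..9], body so far='gbvldg41z'
Chunk 4: stream[24..25]='2' size=0x2=2, data at stream[27..29]='k7' -> body[9..11], body so far='gbvldg41zk7'
Chunk 5: stream[31..32]='0' size=0 (terminator). Final body='gbvldg41zk7' (11 bytes)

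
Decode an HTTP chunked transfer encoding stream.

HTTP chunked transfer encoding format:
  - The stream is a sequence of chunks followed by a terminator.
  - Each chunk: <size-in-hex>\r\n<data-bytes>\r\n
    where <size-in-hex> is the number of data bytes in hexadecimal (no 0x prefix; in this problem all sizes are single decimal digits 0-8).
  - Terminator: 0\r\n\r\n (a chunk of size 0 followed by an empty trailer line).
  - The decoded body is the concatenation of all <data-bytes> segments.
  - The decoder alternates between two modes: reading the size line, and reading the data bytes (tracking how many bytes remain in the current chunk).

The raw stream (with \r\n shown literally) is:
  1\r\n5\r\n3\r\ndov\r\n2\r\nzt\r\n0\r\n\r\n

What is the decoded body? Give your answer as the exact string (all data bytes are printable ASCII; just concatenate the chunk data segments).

Chunk 1: stream[0..1]='1' size=0x1=1, data at stream[3..4]='5' -> body[0..1], body so far='5'
Chunk 2: stream[6..7]='3' size=0x3=3, data at stream[9..12]='dov' -> body[1..4], body so far='5dov'
Chunk 3: stream[14..15]='2' size=0x2=2, data at stream[17..19]='zt' -> body[4..6], body so far='5dovzt'
Chunk 4: stream[21..22]='0' size=0 (terminator). Final body='5dovzt' (6 bytes)

Answer: 5dovzt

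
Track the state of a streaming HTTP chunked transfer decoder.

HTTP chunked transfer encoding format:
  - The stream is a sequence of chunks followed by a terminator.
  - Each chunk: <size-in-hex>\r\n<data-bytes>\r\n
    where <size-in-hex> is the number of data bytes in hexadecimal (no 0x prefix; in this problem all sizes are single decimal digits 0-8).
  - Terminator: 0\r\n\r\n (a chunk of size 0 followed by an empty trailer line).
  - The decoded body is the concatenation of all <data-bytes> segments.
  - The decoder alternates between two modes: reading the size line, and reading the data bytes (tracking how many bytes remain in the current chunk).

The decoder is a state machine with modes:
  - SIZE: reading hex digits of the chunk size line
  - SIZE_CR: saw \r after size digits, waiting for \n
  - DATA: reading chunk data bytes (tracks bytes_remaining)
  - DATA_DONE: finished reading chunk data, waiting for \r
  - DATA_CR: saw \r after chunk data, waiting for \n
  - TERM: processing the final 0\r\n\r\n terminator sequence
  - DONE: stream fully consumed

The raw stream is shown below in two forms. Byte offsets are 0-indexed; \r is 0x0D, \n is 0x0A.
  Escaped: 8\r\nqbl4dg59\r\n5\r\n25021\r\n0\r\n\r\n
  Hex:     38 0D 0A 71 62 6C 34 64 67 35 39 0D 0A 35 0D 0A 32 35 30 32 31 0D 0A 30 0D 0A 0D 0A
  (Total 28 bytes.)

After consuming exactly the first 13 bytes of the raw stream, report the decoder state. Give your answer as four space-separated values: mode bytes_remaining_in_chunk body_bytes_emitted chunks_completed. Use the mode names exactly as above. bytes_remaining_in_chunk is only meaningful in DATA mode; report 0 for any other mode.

Answer: SIZE 0 8 1

Derivation:
Byte 0 = '8': mode=SIZE remaining=0 emitted=0 chunks_done=0
Byte 1 = 0x0D: mode=SIZE_CR remaining=0 emitted=0 chunks_done=0
Byte 2 = 0x0A: mode=DATA remaining=8 emitted=0 chunks_done=0
Byte 3 = 'q': mode=DATA remaining=7 emitted=1 chunks_done=0
Byte 4 = 'b': mode=DATA remaining=6 emitted=2 chunks_done=0
Byte 5 = 'l': mode=DATA remaining=5 emitted=3 chunks_done=0
Byte 6 = '4': mode=DATA remaining=4 emitted=4 chunks_done=0
Byte 7 = 'd': mode=DATA remaining=3 emitted=5 chunks_done=0
Byte 8 = 'g': mode=DATA remaining=2 emitted=6 chunks_done=0
Byte 9 = '5': mode=DATA remaining=1 emitted=7 chunks_done=0
Byte 10 = '9': mode=DATA_DONE remaining=0 emitted=8 chunks_done=0
Byte 11 = 0x0D: mode=DATA_CR remaining=0 emitted=8 chunks_done=0
Byte 12 = 0x0A: mode=SIZE remaining=0 emitted=8 chunks_done=1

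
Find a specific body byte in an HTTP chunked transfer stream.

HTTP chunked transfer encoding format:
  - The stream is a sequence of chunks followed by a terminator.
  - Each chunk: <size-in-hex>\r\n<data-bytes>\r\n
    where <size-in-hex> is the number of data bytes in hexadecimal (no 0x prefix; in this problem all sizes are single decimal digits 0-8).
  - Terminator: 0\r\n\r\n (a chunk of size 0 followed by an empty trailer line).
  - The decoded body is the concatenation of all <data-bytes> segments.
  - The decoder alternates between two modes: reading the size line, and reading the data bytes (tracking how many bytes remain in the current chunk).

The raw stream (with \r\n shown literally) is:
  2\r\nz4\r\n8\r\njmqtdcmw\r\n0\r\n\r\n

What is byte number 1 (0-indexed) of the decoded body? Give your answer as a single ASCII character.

Chunk 1: stream[0..1]='2' size=0x2=2, data at stream[3..5]='z4' -> body[0..2], body so far='z4'
Chunk 2: stream[7..8]='8' size=0x8=8, data at stream[10..18]='jmqtdcmw' -> body[2..10], body so far='z4jmqtdcmw'
Chunk 3: stream[20..21]='0' size=0 (terminator). Final body='z4jmqtdcmw' (10 bytes)
Body byte 1 = '4'

Answer: 4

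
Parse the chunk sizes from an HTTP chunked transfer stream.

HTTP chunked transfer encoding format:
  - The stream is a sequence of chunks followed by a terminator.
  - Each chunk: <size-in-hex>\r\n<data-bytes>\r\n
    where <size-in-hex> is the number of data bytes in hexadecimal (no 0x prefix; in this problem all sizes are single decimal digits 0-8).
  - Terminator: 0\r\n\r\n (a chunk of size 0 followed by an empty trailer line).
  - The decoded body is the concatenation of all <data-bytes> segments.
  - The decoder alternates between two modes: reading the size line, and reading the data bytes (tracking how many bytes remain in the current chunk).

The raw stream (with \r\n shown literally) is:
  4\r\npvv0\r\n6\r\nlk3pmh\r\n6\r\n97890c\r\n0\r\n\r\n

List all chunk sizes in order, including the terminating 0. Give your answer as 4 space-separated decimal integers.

Answer: 4 6 6 0

Derivation:
Chunk 1: stream[0..1]='4' size=0x4=4, data at stream[3..7]='pvv0' -> body[0..4], body so far='pvv0'
Chunk 2: stream[9..10]='6' size=0x6=6, data at stream[12..18]='lk3pmh' -> body[4..10], body so far='pvv0lk3pmh'
Chunk 3: stream[20..21]='6' size=0x6=6, data at stream[23..29]='97890c' -> body[10..16], body so far='pvv0lk3pmh97890c'
Chunk 4: stream[31..32]='0' size=0 (terminator). Final body='pvv0lk3pmh97890c' (16 bytes)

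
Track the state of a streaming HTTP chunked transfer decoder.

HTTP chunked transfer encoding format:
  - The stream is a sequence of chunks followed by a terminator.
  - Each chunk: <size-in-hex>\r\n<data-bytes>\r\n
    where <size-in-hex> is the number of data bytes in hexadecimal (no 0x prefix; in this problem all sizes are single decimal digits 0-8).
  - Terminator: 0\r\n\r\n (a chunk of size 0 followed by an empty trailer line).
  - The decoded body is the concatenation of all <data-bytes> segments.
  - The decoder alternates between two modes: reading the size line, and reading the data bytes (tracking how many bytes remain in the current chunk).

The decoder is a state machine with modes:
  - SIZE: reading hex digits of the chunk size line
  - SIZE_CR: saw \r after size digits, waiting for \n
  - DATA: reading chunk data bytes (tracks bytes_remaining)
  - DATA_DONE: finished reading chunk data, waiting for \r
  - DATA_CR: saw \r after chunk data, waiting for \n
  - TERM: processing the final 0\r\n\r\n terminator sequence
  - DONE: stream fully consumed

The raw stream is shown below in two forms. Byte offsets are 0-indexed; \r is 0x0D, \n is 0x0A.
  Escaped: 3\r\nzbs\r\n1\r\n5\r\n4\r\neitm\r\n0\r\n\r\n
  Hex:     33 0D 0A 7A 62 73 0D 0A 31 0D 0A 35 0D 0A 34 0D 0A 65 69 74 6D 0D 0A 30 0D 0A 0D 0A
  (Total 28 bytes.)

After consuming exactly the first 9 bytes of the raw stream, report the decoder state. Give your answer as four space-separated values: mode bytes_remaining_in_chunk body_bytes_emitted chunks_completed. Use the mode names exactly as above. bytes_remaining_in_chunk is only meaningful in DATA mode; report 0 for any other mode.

Byte 0 = '3': mode=SIZE remaining=0 emitted=0 chunks_done=0
Byte 1 = 0x0D: mode=SIZE_CR remaining=0 emitted=0 chunks_done=0
Byte 2 = 0x0A: mode=DATA remaining=3 emitted=0 chunks_done=0
Byte 3 = 'z': mode=DATA remaining=2 emitted=1 chunks_done=0
Byte 4 = 'b': mode=DATA remaining=1 emitted=2 chunks_done=0
Byte 5 = 's': mode=DATA_DONE remaining=0 emitted=3 chunks_done=0
Byte 6 = 0x0D: mode=DATA_CR remaining=0 emitted=3 chunks_done=0
Byte 7 = 0x0A: mode=SIZE remaining=0 emitted=3 chunks_done=1
Byte 8 = '1': mode=SIZE remaining=0 emitted=3 chunks_done=1

Answer: SIZE 0 3 1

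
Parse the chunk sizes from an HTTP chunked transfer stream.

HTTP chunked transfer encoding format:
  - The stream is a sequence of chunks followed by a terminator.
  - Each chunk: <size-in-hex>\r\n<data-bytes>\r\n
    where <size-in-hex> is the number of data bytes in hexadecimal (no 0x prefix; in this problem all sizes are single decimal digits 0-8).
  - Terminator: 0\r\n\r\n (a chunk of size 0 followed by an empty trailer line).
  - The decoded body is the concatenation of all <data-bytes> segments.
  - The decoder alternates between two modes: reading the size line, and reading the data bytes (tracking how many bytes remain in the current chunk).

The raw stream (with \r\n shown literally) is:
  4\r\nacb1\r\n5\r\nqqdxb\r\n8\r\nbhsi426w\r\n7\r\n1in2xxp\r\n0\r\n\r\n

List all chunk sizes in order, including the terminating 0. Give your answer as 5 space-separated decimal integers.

Answer: 4 5 8 7 0

Derivation:
Chunk 1: stream[0..1]='4' size=0x4=4, data at stream[3..7]='acb1' -> body[0..4], body so far='acb1'
Chunk 2: stream[9..10]='5' size=0x5=5, data at stream[12..17]='qqdxb' -> body[4..9], body so far='acb1qqdxb'
Chunk 3: stream[19..20]='8' size=0x8=8, data at stream[22..30]='bhsi426w' -> body[9..17], body so far='acb1qqdxbbhsi426w'
Chunk 4: stream[32..33]='7' size=0x7=7, data at stream[35..42]='1in2xxp' -> body[17..24], body so far='acb1qqdxbbhsi426w1in2xxp'
Chunk 5: stream[44..45]='0' size=0 (terminator). Final body='acb1qqdxbbhsi426w1in2xxp' (24 bytes)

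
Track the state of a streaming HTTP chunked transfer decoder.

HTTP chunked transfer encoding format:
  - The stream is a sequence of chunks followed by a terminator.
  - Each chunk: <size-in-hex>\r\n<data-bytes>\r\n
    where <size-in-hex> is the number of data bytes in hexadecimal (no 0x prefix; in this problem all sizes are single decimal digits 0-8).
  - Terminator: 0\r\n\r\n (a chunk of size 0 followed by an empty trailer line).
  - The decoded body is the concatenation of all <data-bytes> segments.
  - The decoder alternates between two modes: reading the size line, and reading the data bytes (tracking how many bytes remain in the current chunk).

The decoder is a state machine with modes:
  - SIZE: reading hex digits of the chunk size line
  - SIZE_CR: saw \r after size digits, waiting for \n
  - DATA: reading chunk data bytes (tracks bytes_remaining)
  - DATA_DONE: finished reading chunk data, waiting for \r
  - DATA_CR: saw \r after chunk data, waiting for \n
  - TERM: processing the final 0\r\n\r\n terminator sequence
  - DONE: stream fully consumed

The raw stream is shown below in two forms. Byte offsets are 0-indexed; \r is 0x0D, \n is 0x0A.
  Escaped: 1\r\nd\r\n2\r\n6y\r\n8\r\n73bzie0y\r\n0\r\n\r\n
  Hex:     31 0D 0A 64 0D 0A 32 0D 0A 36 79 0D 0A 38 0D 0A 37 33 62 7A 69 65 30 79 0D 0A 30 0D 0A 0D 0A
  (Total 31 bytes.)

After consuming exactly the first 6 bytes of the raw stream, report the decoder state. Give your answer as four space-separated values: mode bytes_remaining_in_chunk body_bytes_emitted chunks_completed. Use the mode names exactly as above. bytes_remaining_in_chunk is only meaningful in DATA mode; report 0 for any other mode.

Answer: SIZE 0 1 1

Derivation:
Byte 0 = '1': mode=SIZE remaining=0 emitted=0 chunks_done=0
Byte 1 = 0x0D: mode=SIZE_CR remaining=0 emitted=0 chunks_done=0
Byte 2 = 0x0A: mode=DATA remaining=1 emitted=0 chunks_done=0
Byte 3 = 'd': mode=DATA_DONE remaining=0 emitted=1 chunks_done=0
Byte 4 = 0x0D: mode=DATA_CR remaining=0 emitted=1 chunks_done=0
Byte 5 = 0x0A: mode=SIZE remaining=0 emitted=1 chunks_done=1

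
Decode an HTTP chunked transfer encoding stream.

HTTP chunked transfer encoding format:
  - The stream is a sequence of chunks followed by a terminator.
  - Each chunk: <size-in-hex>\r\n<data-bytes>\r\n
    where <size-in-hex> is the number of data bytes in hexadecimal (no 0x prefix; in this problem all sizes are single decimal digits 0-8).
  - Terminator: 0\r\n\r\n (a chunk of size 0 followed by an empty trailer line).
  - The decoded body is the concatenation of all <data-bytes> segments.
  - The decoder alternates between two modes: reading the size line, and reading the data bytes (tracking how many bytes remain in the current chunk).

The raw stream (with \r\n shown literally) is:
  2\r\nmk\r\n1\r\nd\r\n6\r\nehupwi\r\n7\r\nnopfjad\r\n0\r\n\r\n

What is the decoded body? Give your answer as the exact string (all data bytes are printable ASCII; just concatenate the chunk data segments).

Chunk 1: stream[0..1]='2' size=0x2=2, data at stream[3..5]='mk' -> body[0..2], body so far='mk'
Chunk 2: stream[7..8]='1' size=0x1=1, data at stream[10..11]='d' -> body[2..3], body so far='mkd'
Chunk 3: stream[13..14]='6' size=0x6=6, data at stream[16..22]='ehupwi' -> body[3..9], body so far='mkdehupwi'
Chunk 4: stream[24..25]='7' size=0x7=7, data at stream[27..34]='nopfjad' -> body[9..16], body so far='mkdehupwinopfjad'
Chunk 5: stream[36..37]='0' size=0 (terminator). Final body='mkdehupwinopfjad' (16 bytes)

Answer: mkdehupwinopfjad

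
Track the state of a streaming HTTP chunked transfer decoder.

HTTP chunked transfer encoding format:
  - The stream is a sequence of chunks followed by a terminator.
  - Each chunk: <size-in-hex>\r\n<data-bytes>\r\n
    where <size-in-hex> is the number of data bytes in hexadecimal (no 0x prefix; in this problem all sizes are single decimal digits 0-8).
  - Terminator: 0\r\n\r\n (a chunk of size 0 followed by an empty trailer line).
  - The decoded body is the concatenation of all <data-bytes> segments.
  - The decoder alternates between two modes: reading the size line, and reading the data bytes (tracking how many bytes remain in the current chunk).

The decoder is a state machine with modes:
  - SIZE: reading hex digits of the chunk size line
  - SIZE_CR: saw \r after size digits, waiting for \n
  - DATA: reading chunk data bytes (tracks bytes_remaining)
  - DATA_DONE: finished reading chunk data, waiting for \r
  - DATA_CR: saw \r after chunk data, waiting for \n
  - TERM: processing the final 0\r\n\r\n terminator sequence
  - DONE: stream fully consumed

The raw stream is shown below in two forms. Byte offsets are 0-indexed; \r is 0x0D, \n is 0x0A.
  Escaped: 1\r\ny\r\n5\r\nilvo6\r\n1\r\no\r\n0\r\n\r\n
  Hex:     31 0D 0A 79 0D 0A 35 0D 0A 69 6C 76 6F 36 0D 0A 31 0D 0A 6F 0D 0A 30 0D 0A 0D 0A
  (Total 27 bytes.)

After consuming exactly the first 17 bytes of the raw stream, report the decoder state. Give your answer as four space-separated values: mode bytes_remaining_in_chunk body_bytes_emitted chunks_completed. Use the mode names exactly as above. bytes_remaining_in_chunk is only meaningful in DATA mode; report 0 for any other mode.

Answer: SIZE 0 6 2

Derivation:
Byte 0 = '1': mode=SIZE remaining=0 emitted=0 chunks_done=0
Byte 1 = 0x0D: mode=SIZE_CR remaining=0 emitted=0 chunks_done=0
Byte 2 = 0x0A: mode=DATA remaining=1 emitted=0 chunks_done=0
Byte 3 = 'y': mode=DATA_DONE remaining=0 emitted=1 chunks_done=0
Byte 4 = 0x0D: mode=DATA_CR remaining=0 emitted=1 chunks_done=0
Byte 5 = 0x0A: mode=SIZE remaining=0 emitted=1 chunks_done=1
Byte 6 = '5': mode=SIZE remaining=0 emitted=1 chunks_done=1
Byte 7 = 0x0D: mode=SIZE_CR remaining=0 emitted=1 chunks_done=1
Byte 8 = 0x0A: mode=DATA remaining=5 emitted=1 chunks_done=1
Byte 9 = 'i': mode=DATA remaining=4 emitted=2 chunks_done=1
Byte 10 = 'l': mode=DATA remaining=3 emitted=3 chunks_done=1
Byte 11 = 'v': mode=DATA remaining=2 emitted=4 chunks_done=1
Byte 12 = 'o': mode=DATA remaining=1 emitted=5 chunks_done=1
Byte 13 = '6': mode=DATA_DONE remaining=0 emitted=6 chunks_done=1
Byte 14 = 0x0D: mode=DATA_CR remaining=0 emitted=6 chunks_done=1
Byte 15 = 0x0A: mode=SIZE remaining=0 emitted=6 chunks_done=2
Byte 16 = '1': mode=SIZE remaining=0 emitted=6 chunks_done=2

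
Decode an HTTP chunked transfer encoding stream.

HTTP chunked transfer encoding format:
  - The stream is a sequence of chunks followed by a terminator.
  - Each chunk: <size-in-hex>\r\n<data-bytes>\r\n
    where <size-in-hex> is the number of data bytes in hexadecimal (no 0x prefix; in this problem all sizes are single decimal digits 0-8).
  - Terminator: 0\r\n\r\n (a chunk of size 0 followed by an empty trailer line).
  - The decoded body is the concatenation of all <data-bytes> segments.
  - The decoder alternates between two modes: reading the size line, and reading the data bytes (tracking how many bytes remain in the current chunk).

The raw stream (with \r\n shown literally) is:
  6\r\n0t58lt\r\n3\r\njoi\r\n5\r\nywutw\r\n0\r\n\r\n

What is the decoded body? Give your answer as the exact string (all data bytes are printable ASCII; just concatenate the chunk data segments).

Chunk 1: stream[0..1]='6' size=0x6=6, data at stream[3..9]='0t58lt' -> body[0..6], body so far='0t58lt'
Chunk 2: stream[11..12]='3' size=0x3=3, data at stream[14..17]='joi' -> body[6..9], body so far='0t58ltjoi'
Chunk 3: stream[19..20]='5' size=0x5=5, data at stream[22..27]='ywutw' -> body[9..14], body so far='0t58ltjoiywutw'
Chunk 4: stream[29..30]='0' size=0 (terminator). Final body='0t58ltjoiywutw' (14 bytes)

Answer: 0t58ltjoiywutw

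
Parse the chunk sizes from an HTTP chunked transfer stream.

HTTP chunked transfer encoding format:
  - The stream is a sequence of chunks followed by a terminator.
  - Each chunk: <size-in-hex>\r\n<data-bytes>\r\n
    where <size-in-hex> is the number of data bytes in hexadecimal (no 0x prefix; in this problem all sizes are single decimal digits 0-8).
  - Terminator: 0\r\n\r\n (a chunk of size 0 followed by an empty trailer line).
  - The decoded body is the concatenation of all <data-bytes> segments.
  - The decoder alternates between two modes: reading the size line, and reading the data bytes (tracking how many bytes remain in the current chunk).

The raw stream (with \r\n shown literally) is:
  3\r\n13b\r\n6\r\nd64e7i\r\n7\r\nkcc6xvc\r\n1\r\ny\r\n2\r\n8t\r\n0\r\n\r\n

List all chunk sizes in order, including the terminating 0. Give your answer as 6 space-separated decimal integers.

Chunk 1: stream[0..1]='3' size=0x3=3, data at stream[3..6]='13b' -> body[0..3], body so far='13b'
Chunk 2: stream[8..9]='6' size=0x6=6, data at stream[11..17]='d64e7i' -> body[3..9], body so far='13bd64e7i'
Chunk 3: stream[19..20]='7' size=0x7=7, data at stream[22..29]='kcc6xvc' -> body[9..16], body so far='13bd64e7ikcc6xvc'
Chunk 4: stream[31..32]='1' size=0x1=1, data at stream[34..35]='y' -> body[16..17], body so far='13bd64e7ikcc6xvcy'
Chunk 5: stream[37..38]='2' size=0x2=2, data at stream[40..42]='8t' -> body[17..19], body so far='13bd64e7ikcc6xvcy8t'
Chunk 6: stream[44..45]='0' size=0 (terminator). Final body='13bd64e7ikcc6xvcy8t' (19 bytes)

Answer: 3 6 7 1 2 0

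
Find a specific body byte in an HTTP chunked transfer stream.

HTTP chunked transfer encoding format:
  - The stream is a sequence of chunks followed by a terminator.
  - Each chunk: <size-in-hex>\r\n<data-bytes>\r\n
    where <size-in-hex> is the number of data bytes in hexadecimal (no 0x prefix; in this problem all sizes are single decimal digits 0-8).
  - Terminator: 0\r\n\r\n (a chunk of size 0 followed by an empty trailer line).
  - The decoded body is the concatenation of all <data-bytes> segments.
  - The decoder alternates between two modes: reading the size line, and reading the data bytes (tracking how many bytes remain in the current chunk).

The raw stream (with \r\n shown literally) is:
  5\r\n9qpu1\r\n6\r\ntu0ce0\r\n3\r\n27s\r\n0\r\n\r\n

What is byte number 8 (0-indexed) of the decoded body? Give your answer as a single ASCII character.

Chunk 1: stream[0..1]='5' size=0x5=5, data at stream[3..8]='9qpu1' -> body[0..5], body so far='9qpu1'
Chunk 2: stream[10..11]='6' size=0x6=6, data at stream[13..19]='tu0ce0' -> body[5..11], body so far='9qpu1tu0ce0'
Chunk 3: stream[21..22]='3' size=0x3=3, data at stream[24..27]='27s' -> body[11..14], body so far='9qpu1tu0ce027s'
Chunk 4: stream[29..30]='0' size=0 (terminator). Final body='9qpu1tu0ce027s' (14 bytes)
Body byte 8 = 'c'

Answer: c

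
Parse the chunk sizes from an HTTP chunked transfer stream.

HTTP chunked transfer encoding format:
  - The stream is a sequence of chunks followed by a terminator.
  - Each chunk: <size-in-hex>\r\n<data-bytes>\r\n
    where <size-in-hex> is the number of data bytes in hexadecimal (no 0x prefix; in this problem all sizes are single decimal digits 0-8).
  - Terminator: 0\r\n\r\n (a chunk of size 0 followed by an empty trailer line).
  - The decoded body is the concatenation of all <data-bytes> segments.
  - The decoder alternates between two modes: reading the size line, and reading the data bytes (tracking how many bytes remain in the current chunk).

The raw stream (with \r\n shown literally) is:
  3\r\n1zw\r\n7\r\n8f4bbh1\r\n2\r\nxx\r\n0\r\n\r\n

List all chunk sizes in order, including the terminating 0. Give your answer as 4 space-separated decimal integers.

Answer: 3 7 2 0

Derivation:
Chunk 1: stream[0..1]='3' size=0x3=3, data at stream[3..6]='1zw' -> body[0..3], body so far='1zw'
Chunk 2: stream[8..9]='7' size=0x7=7, data at stream[11..18]='8f4bbh1' -> body[3..10], body so far='1zw8f4bbh1'
Chunk 3: stream[20..21]='2' size=0x2=2, data at stream[23..25]='xx' -> body[10..12], body so far='1zw8f4bbh1xx'
Chunk 4: stream[27..28]='0' size=0 (terminator). Final body='1zw8f4bbh1xx' (12 bytes)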